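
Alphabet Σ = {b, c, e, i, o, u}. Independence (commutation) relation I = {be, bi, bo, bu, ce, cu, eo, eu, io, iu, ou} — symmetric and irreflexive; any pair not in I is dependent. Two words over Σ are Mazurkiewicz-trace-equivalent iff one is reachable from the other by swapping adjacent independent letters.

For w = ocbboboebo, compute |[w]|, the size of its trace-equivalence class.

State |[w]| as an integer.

350

#0=o has no predecessor
#1=c depends on [0:o]
#2=b depends on [1:c]
#3=b depends on [2:b]
#4=o depends on [1:c]
#5=b depends on [3:b]
#6=o depends on [4:o]
#7=e has no predecessor
#8=b depends on [5:b]
#9=o depends on [6:o]
sources: [0:o, 7:e]
N(rest) = Σ N(rest − s) over sources s of rest; N(one piece) = 1:
  size 1 → [7]=1  [8]=1  [9]=1
  size 2 → [5,8]=1  [6,9]=1  [7,8]=2  [7,9]=2  [8,9]=2
  size 3 → [3,5,8]=1  [4,6,9]=1  [5,7,8]=3  [5,8,9]=3  [6,7,9]=3  [6,8,9]=3  [7,8,9]=6
  size 4 → [2,3,5,8]=1  [3,5,7,8]=4  [3,5,8,9]=4  [4,6,7,9]=4  [4,6,8,9]=4  [5,6,8,9]=6  [5,7,8,9]=12  [6,7,8,9]=12
  size 5 → [2,3,5,7,8]=5  [2,3,5,8,9]=5  [3,5,6,8,9]=10  [3,5,7,8,9]=20  [4,5,6,8,9]=10  [4,6,7,8,9]=20  [5,6,7,8,9]=30
  size 6 → [2,3,5,6,8,9]=15  [2,3,5,7,8,9]=30  [3,4,5,6,8,9]=20  [3,5,6,7,8,9]=60  [4,5,6,7,8,9]=60
  size 7 → [2,3,4,5,6,8,9]=35  [2,3,5,6,7,8,9]=105  [3,4,5,6,7,8,9]=140
  size 8 → [1,2,3,4,5,6,8,9]=35  [2,3,4,5,6,7,8,9]=280
  first=0(o) contributes 315
  first=7(e) contributes 35
|[w]| = 350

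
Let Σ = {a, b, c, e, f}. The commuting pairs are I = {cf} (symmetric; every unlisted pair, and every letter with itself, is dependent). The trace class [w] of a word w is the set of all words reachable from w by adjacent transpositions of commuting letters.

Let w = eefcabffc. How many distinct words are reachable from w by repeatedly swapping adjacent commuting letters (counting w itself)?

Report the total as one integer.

0(e) covers ∅
1(e) covers 0:e
2(f) covers 1:e
3(c) covers 1:e
4(a) covers 2:f, 3:c
5(b) covers 4:a
6(f) covers 5:b
7(f) covers 6:f
8(c) covers 5:b
floor of heap: 0:e
completions by unplaced set U, small U first (add the entries for U minus each lowest piece of U):
  |U|=1: {7}:1  {8}:1
  |U|=2: {6,7}:1  {7,8}:2
  |U|=3: {6,7,8}:3
  |U|=4: {5,6,7,8}:3
  |U|=5: {4,5,6,7,8}:3
  |U|=6: {2,4,5,6,7,8}:3  {3,4,5,6,7,8}:3
  |U|=7: {2,3,4,5,6,7,8}:6
  start at 0(e): 6

6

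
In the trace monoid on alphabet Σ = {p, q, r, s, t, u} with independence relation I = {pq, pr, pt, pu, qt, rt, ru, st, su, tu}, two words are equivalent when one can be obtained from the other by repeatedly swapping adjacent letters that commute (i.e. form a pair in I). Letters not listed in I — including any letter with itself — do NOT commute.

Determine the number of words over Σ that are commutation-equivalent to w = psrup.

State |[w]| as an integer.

0(p) covers ∅
1(s) covers 0:p
2(r) covers 1:s
3(u) covers ∅
4(p) covers 1:s
floor of heap: 0:p, 3:u
completions by unplaced set U, small U first (add the entries for U minus each lowest piece of U):
  |U|=1: {2}:1  {3}:1  {4}:1
  |U|=2: {2,3}:2  {2,4}:2  {3,4}:2
  |U|=3: {1,2,4}:2  {2,3,4}:6
  start at 0(p): 8
  start at 3(u): 2
sum over floor = 10

10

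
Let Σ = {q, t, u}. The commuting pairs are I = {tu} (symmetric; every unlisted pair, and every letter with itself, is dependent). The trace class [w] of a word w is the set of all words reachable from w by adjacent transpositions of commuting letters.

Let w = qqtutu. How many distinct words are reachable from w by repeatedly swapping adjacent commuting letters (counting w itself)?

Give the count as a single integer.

#0=q has no predecessor
#1=q depends on [0:q]
#2=t depends on [1:q]
#3=u depends on [1:q]
#4=t depends on [2:t]
#5=u depends on [3:u]
sources: [0:q]
N(rest) = Σ N(rest − s) over sources s of rest; N(one piece) = 1:
  size 1 → [4]=1  [5]=1
  size 2 → [2,4]=1  [3,5]=1  [4,5]=2
  size 3 → [2,4,5]=3  [3,4,5]=3
  size 4 → [2,3,4,5]=6
  first=0(q) contributes 6

6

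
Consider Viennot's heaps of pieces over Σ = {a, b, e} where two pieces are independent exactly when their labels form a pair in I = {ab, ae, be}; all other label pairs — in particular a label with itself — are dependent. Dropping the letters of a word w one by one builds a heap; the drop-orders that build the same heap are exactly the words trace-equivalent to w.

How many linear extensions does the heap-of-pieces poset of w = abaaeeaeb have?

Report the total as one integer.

1260

piece 0:a — minimal
piece 1:b — minimal
piece 2:a rests on {0:a}
piece 3:a rests on {2:a}
piece 4:e — minimal
piece 5:e rests on {4:e}
piece 6:a rests on {3:a}
piece 7:e rests on {5:e}
piece 8:b rests on {1:b}
minimal pieces: {0:a, 1:b, 4:e}
ways to finish when only these pieces remain (= sum over removing one remaining piece with nothing left below it):
  1 left: {6}→1  {7}→1  {8}→1
  2 left: {1,8}→1  {3,6}→1  {5,7}→1  {6,7}→2  {6,8}→2  {7,8}→2
  3 left: {1,6,8}→3  {1,7,8}→3  {2,3,6}→1  {3,6,7}→3  {3,6,8}→3  {4,5,7}→1  {5,6,7}→3  {5,7,8}→3  {6,7,8}→6
  4 left: {0,2,3,6}→1  {1,3,6,8}→6  {1,5,7,8}→6  {1,6,7,8}→12  {2,3,6,7}→4  {2,3,6,8}→4  {3,5,6,7}→6  {3,6,7,8}→12  {4,5,6,7}→4  {4,5,7,8}→4  {5,6,7,8}→12
  5 left: {0,2,3,6,7}→5  {0,2,3,6,8}→5  {1,2,3,6,8}→10  {1,3,6,7,8}→30  {1,4,5,7,8}→10  {1,5,6,7,8}→30  {2,3,5,6,7}→10  {2,3,6,7,8}→20  {3,4,5,6,7}→10  {3,5,6,7,8}→30  {4,5,6,7,8}→20
  6 left: {0,1,2,3,6,8}→15  {0,2,3,5,6,7}→15  {0,2,3,6,7,8}→30  {1,2,3,6,7,8}→60  {1,3,5,6,7,8}→90  {1,4,5,6,7,8}→60  {2,3,4,5,6,7}→20  {2,3,5,6,7,8}→60  {3,4,5,6,7,8}→60
  7 left: {0,1,2,3,6,7,8}→105  {0,2,3,4,5,6,7}→35  {0,2,3,5,6,7,8}→105  {1,2,3,5,6,7,8}→210  {1,3,4,5,6,7,8}→210  {2,3,4,5,6,7,8}→140
  placing 0:a first → 560 extensions
  placing 1:b first → 280 extensions
  placing 4:e first → 420 extensions
total linear extensions = 1260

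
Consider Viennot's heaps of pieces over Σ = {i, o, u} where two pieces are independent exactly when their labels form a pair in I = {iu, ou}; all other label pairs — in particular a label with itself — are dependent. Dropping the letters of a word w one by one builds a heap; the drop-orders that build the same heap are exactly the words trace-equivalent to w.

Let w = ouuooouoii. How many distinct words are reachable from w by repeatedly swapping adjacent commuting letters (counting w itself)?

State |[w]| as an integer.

#0=o has no predecessor
#1=u has no predecessor
#2=u depends on [1:u]
#3=o depends on [0:o]
#4=o depends on [3:o]
#5=o depends on [4:o]
#6=u depends on [2:u]
#7=o depends on [5:o]
#8=i depends on [7:o]
#9=i depends on [8:i]
sources: [0:o, 1:u]
N(rest) = Σ N(rest − s) over sources s of rest; N(one piece) = 1:
  size 1 → [6]=1  [9]=1
  size 2 → [2,6]=1  [6,9]=2  [8,9]=1
  size 3 → [1,2,6]=1  [2,6,9]=3  [6,8,9]=3  [7,8,9]=1
  size 4 → [1,2,6,9]=4  [2,6,8,9]=6  [5,7,8,9]=1  [6,7,8,9]=4
  size 5 → [1,2,6,8,9]=10  [2,6,7,8,9]=10  [4,5,7,8,9]=1  [5,6,7,8,9]=5
  size 6 → [1,2,6,7,8,9]=20  [2,5,6,7,8,9]=15  [3,4,5,7,8,9]=1  [4,5,6,7,8,9]=6
  size 7 → [0,3,4,5,7,8,9]=1  [1,2,5,6,7,8,9]=35  [2,4,5,6,7,8,9]=21  [3,4,5,6,7,8,9]=7
  size 8 → [0,3,4,5,6,7,8,9]=8  [1,2,4,5,6,7,8,9]=56  [2,3,4,5,6,7,8,9]=28
  first=0(o) contributes 84
  first=1(u) contributes 36
|[w]| = 120

120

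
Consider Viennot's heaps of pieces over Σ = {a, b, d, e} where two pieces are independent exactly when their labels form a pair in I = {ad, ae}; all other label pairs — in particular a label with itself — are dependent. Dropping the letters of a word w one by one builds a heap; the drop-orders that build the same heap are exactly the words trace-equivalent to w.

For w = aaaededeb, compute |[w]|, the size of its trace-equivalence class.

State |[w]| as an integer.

drop 0:a onto floor
drop 1:a onto {0:a}
drop 2:a onto {1:a}
drop 3:e onto floor
drop 4:d onto {3:e}
drop 5:e onto {4:d}
drop 6:d onto {5:e}
drop 7:e onto {6:d}
drop 8:b onto {2:a, 7:e}
ground layer = {0:a, 3:e}
drop-orders for the pieces not yet dropped (sum over which currently-grounded one goes next):
  1 to go: {8} 1
  2 to go: {2,8} 1  {7,8} 1
  3 to go: {1,2,8} 1  {2,7,8} 2  {6,7,8} 1
  4 to go: {0,1,2,8} 1  {1,2,7,8} 3  {2,6,7,8} 3  {5,6,7,8} 1
  5 to go: {0,1,2,7,8} 4  {1,2,6,7,8} 6  {2,5,6,7,8} 4  {4,5,6,7,8} 1
  6 to go: {0,1,2,6,7,8} 10  {1,2,5,6,7,8} 10  {2,4,5,6,7,8} 5  {3,4,5,6,7,8} 1
  7 to go: {0,1,2,5,6,7,8} 20  {1,2,4,5,6,7,8} 15  {2,3,4,5,6,7,8} 6
  if 0:a drops first: 21 orders
  if 3:e drops first: 35 orders
heap linearizations: 56

56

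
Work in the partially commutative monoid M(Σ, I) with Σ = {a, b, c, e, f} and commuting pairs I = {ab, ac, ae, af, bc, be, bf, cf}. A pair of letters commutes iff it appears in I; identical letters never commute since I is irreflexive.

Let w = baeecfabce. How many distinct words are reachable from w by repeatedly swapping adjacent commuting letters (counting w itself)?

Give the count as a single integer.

3780

#0=b has no predecessor
#1=a has no predecessor
#2=e has no predecessor
#3=e depends on [2:e]
#4=c depends on [3:e]
#5=f depends on [3:e]
#6=a depends on [1:a]
#7=b depends on [0:b]
#8=c depends on [4:c]
#9=e depends on [5:f, 8:c]
sources: [0:b, 1:a, 2:e]
N(rest) = Σ N(rest − s) over sources s of rest; N(one piece) = 1:
  size 1 → [6]=1  [7]=1  [9]=1
  size 2 → [0,7]=1  [1,6]=1  [5,9]=1  [6,7]=2  [6,9]=2  [7,9]=2  [8,9]=1
  size 3 → [0,6,7]=3  [0,7,9]=3  [1,6,7]=3  [1,6,9]=3  [4,8,9]=1  [5,6,9]=3  [5,7,9]=3  [5,8,9]=2  [6,7,9]=6  [6,8,9]=3  [7,8,9]=3
  size 4 → [0,1,6,7]=6  [0,5,7,9]=6  [0,6,7,9]=12  [0,7,8,9]=6  [1,5,6,9]=6  [1,6,7,9]=12  [1,6,8,9]=6  [4,5,8,9]=3  [4,6,8,9]=4  [4,7,8,9]=4  [5,6,7,9]=12  [5,6,8,9]=8  [5,7,8,9]=8  [6,7,8,9]=12
  size 5 → [0,1,6,7,9]=30  [0,4,7,8,9]=10  [0,5,6,7,9]=30  [0,5,7,8,9]=20  [0,6,7,8,9]=30  [1,4,6,8,9]=10  [1,5,6,7,9]=30  [1,5,6,8,9]=20  [1,6,7,8,9]=30  [3,4,5,8,9]=3  [4,5,6,8,9]=15  [4,5,7,8,9]=15  [4,6,7,8,9]=20  [5,6,7,8,9]=40
  size 6 → [0,1,5,6,7,9]=90  [0,1,6,7,8,9]=90  [0,4,5,7,8,9]=45  [0,4,6,7,8,9]=60  [0,5,6,7,8,9]=120  [1,4,5,6,8,9]=45  [1,4,6,7,8,9]=60  [1,5,6,7,8,9]=120  [2,3,4,5,8,9]=3  [3,4,5,6,8,9]=18  [3,4,5,7,8,9]=18  [4,5,6,7,8,9]=90
  size 7 → [0,1,4,6,7,8,9]=210  [0,1,5,6,7,8,9]=420  [0,3,4,5,7,8,9]=63  [0,4,5,6,7,8,9]=315  [1,3,4,5,6,8,9]=63  [1,4,5,6,7,8,9]=315  [2,3,4,5,6,8,9]=21  [2,3,4,5,7,8,9]=21  [3,4,5,6,7,8,9]=126
  size 8 → [0,1,4,5,6,7,8,9]=1260  [0,2,3,4,5,7,8,9]=84  [0,3,4,5,6,7,8,9]=504  [1,2,3,4,5,6,8,9]=84  [1,3,4,5,6,7,8,9]=504  [2,3,4,5,6,7,8,9]=168
  first=0(b) contributes 756
  first=1(a) contributes 756
  first=2(e) contributes 2268
|[w]| = 3780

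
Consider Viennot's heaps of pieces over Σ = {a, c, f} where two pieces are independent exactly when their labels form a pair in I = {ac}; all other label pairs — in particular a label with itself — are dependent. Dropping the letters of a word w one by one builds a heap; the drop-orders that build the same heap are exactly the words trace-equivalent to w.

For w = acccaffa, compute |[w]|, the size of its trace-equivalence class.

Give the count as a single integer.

10

#0=a has no predecessor
#1=c has no predecessor
#2=c depends on [1:c]
#3=c depends on [2:c]
#4=a depends on [0:a]
#5=f depends on [3:c, 4:a]
#6=f depends on [5:f]
#7=a depends on [6:f]
sources: [0:a, 1:c]
N(rest) = Σ N(rest − s) over sources s of rest; N(one piece) = 1:
  size 1 → [7]=1
  size 2 → [6,7]=1
  size 3 → [5,6,7]=1
  size 4 → [3,5,6,7]=1  [4,5,6,7]=1
  size 5 → [0,4,5,6,7]=1  [2,3,5,6,7]=1  [3,4,5,6,7]=2
  size 6 → [0,3,4,5,6,7]=3  [1,2,3,5,6,7]=1  [2,3,4,5,6,7]=3
  first=0(a) contributes 4
  first=1(c) contributes 6
|[w]| = 10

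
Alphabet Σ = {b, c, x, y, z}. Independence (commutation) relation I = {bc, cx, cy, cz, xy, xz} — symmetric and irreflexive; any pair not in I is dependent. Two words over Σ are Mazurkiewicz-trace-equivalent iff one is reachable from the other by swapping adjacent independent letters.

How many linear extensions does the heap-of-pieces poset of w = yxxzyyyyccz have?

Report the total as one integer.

0(y) covers ∅
1(x) covers ∅
2(x) covers 1:x
3(z) covers 0:y
4(y) covers 3:z
5(y) covers 4:y
6(y) covers 5:y
7(y) covers 6:y
8(c) covers ∅
9(c) covers 8:c
10(z) covers 7:y
floor of heap: 0:y, 1:x, 8:c
completions by unplaced set U, small U first (add the entries for U minus each lowest piece of U):
  |U|=1: {2}:1  {9}:1  {10}:1
  |U|=2: {1,2}:1  {2,9}:2  {2,10}:2  {7,10}:1  {8,9}:1  {9,10}:2
  |U|=3: {1,2,9}:3  {1,2,10}:3  {2,7,10}:3  {2,8,9}:3  {2,9,10}:6  {6,7,10}:1  {7,9,10}:3  {8,9,10}:3
  |U|=4: {1,2,7,10}:6  {1,2,8,9}:6  {1,2,9,10}:12  {2,6,7,10}:4  {2,7,9,10}:12  {2,8,9,10}:12  {5,6,7,10}:1  {6,7,9,10}:4  {7,8,9,10}:6
  |U|=5: {1,2,6,7,10}:10  {1,2,7,9,10}:30  {1,2,8,9,10}:30  {2,5,6,7,10}:5  {2,6,7,9,10}:20  {2,7,8,9,10}:30  {4,5,6,7,10}:1  {5,6,7,9,10}:5  {6,7,8,9,10}:10
  |U|=6: {1,2,5,6,7,10}:15  {1,2,6,7,9,10}:60  {1,2,7,8,9,10}:90  {2,4,5,6,7,10}:6  {2,5,6,7,9,10}:30  {2,6,7,8,9,10}:60  {3,4,5,6,7,10}:1  {4,5,6,7,9,10}:6  {5,6,7,8,9,10}:15
  |U|=7: {0,3,4,5,6,7,10}:1  {1,2,4,5,6,7,10}:21  {1,2,5,6,7,9,10}:105  {1,2,6,7,8,9,10}:210  {2,3,4,5,6,7,10}:7  {2,4,5,6,7,9,10}:42  {2,5,6,7,8,9,10}:105  {3,4,5,6,7,9,10}:7  {4,5,6,7,8,9,10}:21
  |U|=8: {0,2,3,4,5,6,7,10}:8  {0,3,4,5,6,7,9,10}:8  {1,2,3,4,5,6,7,10}:28  {1,2,4,5,6,7,9,10}:168  {1,2,5,6,7,8,9,10}:420  {2,3,4,5,6,7,9,10}:56  {2,4,5,6,7,8,9,10}:168  {3,4,5,6,7,8,9,10}:28
  |U|=9: {0,1,2,3,4,5,6,7,10}:36  {0,2,3,4,5,6,7,9,10}:72  {0,3,4,5,6,7,8,9,10}:36  {1,2,3,4,5,6,7,9,10}:252  {1,2,4,5,6,7,8,9,10}:756  {2,3,4,5,6,7,8,9,10}:252
  start at 0(y): 1260
  start at 1(x): 360
  start at 8(c): 360
sum over floor = 1980

1980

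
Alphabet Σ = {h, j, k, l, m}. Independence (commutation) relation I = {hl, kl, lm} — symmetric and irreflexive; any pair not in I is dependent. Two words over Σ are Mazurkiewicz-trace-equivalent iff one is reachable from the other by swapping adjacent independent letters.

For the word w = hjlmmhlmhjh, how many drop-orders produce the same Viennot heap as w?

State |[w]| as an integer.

piece 0:h — minimal
piece 1:j rests on {0:h}
piece 2:l rests on {1:j}
piece 3:m rests on {1:j}
piece 4:m rests on {3:m}
piece 5:h rests on {4:m}
piece 6:l rests on {2:l}
piece 7:m rests on {5:h}
piece 8:h rests on {7:m}
piece 9:j rests on {6:l, 8:h}
piece 10:h rests on {9:j}
minimal pieces: {0:h}
ways to finish when only these pieces remain (= sum over removing one remaining piece with nothing left below it):
  1 left: {10}→1
  2 left: {9,10}→1
  3 left: {6,9,10}→1  {8,9,10}→1
  4 left: {2,6,9,10}→1  {6,8,9,10}→2  {7,8,9,10}→1
  5 left: {2,6,8,9,10}→3  {5,7,8,9,10}→1  {6,7,8,9,10}→3
  6 left: {2,6,7,8,9,10}→6  {4,5,7,8,9,10}→1  {5,6,7,8,9,10}→4
  7 left: {2,5,6,7,8,9,10}→10  {3,4,5,7,8,9,10}→1  {4,5,6,7,8,9,10}→5
  8 left: {2,4,5,6,7,8,9,10}→15  {3,4,5,6,7,8,9,10}→6
  9 left: {2,3,4,5,6,7,8,9,10}→21
  placing 0:h first → 21 extensions

21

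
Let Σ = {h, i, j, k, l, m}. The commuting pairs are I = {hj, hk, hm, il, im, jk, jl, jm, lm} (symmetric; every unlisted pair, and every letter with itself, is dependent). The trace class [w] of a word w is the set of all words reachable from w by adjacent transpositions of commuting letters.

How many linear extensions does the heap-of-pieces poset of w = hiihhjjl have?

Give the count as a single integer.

piece 0:h — minimal
piece 1:i rests on {0:h}
piece 2:i rests on {1:i}
piece 3:h rests on {2:i}
piece 4:h rests on {3:h}
piece 5:j rests on {2:i}
piece 6:j rests on {5:j}
piece 7:l rests on {4:h}
minimal pieces: {0:h}
ways to finish when only these pieces remain (= sum over removing one remaining piece with nothing left below it):
  1 left: {6}→1  {7}→1
  2 left: {4,7}→1  {5,6}→1  {6,7}→2
  3 left: {3,4,7}→1  {4,6,7}→3  {5,6,7}→3
  4 left: {3,4,6,7}→4  {4,5,6,7}→6
  5 left: {3,4,5,6,7}→10
  6 left: {2,3,4,5,6,7}→10
  placing 0:h first → 10 extensions

10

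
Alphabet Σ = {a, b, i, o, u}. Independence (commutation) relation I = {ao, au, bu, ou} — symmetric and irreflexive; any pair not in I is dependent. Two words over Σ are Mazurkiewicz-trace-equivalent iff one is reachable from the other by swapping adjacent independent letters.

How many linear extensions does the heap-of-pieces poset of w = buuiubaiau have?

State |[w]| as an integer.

18

#0=b has no predecessor
#1=u has no predecessor
#2=u depends on [1:u]
#3=i depends on [0:b, 2:u]
#4=u depends on [3:i]
#5=b depends on [3:i]
#6=a depends on [5:b]
#7=i depends on [4:u, 6:a]
#8=a depends on [7:i]
#9=u depends on [7:i]
sources: [0:b, 1:u]
N(rest) = Σ N(rest − s) over sources s of rest; N(one piece) = 1:
  size 1 → [8]=1  [9]=1
  size 2 → [8,9]=2
  size 3 → [7,8,9]=2
  size 4 → [4,7,8,9]=2  [6,7,8,9]=2
  size 5 → [4,6,7,8,9]=4  [5,6,7,8,9]=2
  size 6 → [4,5,6,7,8,9]=6
  size 7 → [3,4,5,6,7,8,9]=6
  size 8 → [0,3,4,5,6,7,8,9]=6  [2,3,4,5,6,7,8,9]=6
  first=0(b) contributes 6
  first=1(u) contributes 12
|[w]| = 18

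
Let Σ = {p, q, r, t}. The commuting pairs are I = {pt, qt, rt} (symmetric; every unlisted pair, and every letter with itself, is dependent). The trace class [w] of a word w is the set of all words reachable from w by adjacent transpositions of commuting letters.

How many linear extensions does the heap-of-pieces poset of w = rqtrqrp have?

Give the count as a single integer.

#0=r has no predecessor
#1=q depends on [0:r]
#2=t has no predecessor
#3=r depends on [1:q]
#4=q depends on [3:r]
#5=r depends on [4:q]
#6=p depends on [5:r]
sources: [0:r, 2:t]
N(rest) = Σ N(rest − s) over sources s of rest; N(one piece) = 1:
  size 1 → [2]=1  [6]=1
  size 2 → [2,6]=2  [5,6]=1
  size 3 → [2,5,6]=3  [4,5,6]=1
  size 4 → [2,4,5,6]=4  [3,4,5,6]=1
  size 5 → [1,3,4,5,6]=1  [2,3,4,5,6]=5
  first=0(r) contributes 6
  first=2(t) contributes 1
|[w]| = 7

7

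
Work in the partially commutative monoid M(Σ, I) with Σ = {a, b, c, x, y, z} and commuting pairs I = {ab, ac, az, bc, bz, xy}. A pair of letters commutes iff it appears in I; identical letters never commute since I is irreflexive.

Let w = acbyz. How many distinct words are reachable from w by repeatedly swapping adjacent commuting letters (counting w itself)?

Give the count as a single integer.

6

0(a) covers ∅
1(c) covers ∅
2(b) covers ∅
3(y) covers 0:a, 1:c, 2:b
4(z) covers 3:y
floor of heap: 0:a, 1:c, 2:b
completions by unplaced set U, small U first (add the entries for U minus each lowest piece of U):
  |U|=1: {4}:1
  |U|=2: {3,4}:1
  |U|=3: {0,3,4}:1  {1,3,4}:1  {2,3,4}:1
  start at 0(a): 2
  start at 1(c): 2
  start at 2(b): 2
sum over floor = 6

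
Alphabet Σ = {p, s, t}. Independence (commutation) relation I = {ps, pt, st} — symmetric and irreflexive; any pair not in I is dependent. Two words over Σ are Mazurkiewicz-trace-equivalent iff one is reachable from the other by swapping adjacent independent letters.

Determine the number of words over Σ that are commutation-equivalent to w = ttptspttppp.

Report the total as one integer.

drop 0:t onto floor
drop 1:t onto {0:t}
drop 2:p onto floor
drop 3:t onto {1:t}
drop 4:s onto floor
drop 5:p onto {2:p}
drop 6:t onto {3:t}
drop 7:t onto {6:t}
drop 8:p onto {5:p}
drop 9:p onto {8:p}
drop 10:p onto {9:p}
ground layer = {0:t, 2:p, 4:s}
drop-orders for the pieces not yet dropped (sum over which currently-grounded one goes next):
  1 to go: {4} 1  {7} 1  {10} 1
  2 to go: {4,7} 2  {4,10} 2  {6,7} 1  {7,10} 2  {9,10} 1
  3 to go: {3,6,7} 1  {4,6,7} 3  {4,7,10} 6  {4,9,10} 3  {6,7,10} 3  {7,9,10} 3  {8,9,10} 1
  4 to go: {1,3,6,7} 1  {3,4,6,7} 4  {3,6,7,10} 4  {4,6,7,10} 12  {4,7,9,10} 12  {4,8,9,10} 4  {5,8,9,10} 1  {6,7,9,10} 6  {7,8,9,10} 4
  5 to go: {0,1,3,6,7} 1  {1,3,4,6,7} 5  {1,3,6,7,10} 5  {2,5,8,9,10} 1  {3,4,6,7,10} 20  {3,6,7,9,10} 10  {4,5,8,9,10} 5  {4,6,7,9,10} 30  {4,7,8,9,10} 20  {5,7,8,9,10} 5  {6,7,8,9,10} 10
  6 to go: {0,1,3,4,6,7} 6  {0,1,3,6,7,10} 6  {1,3,4,6,7,10} 30  {1,3,6,7,9,10} 15  {2,4,5,8,9,10} 6  {2,5,7,8,9,10} 6  {3,4,6,7,9,10} 60  {3,6,7,8,9,10} 20  {4,5,7,8,9,10} 30  {4,6,7,8,9,10} 60  {5,6,7,8,9,10} 15
  7 to go: {0,1,3,4,6,7,10} 42  {0,1,3,6,7,9,10} 21  {1,3,4,6,7,9,10} 105  {1,3,6,7,8,9,10} 35  {2,4,5,7,8,9,10} 42  {2,5,6,7,8,9,10} 21  {3,4,6,7,8,9,10} 140  {3,5,6,7,8,9,10} 35  {4,5,6,7,8,9,10} 105
  8 to go: {0,1,3,4,6,7,9,10} 168  {0,1,3,6,7,8,9,10} 56  {1,3,4,6,7,8,9,10} 280  {1,3,5,6,7,8,9,10} 70  {2,3,5,6,7,8,9,10} 56  {2,4,5,6,7,8,9,10} 168  {3,4,5,6,7,8,9,10} 280
  9 to go: {0,1,3,4,6,7,8,9,10} 504  {0,1,3,5,6,7,8,9,10} 126  {1,2,3,5,6,7,8,9,10} 126  {1,3,4,5,6,7,8,9,10} 630  {2,3,4,5,6,7,8,9,10} 504
  if 0:t drops first: 1260 orders
  if 2:p drops first: 1260 orders
  if 4:s drops first: 252 orders
heap linearizations: 2772

2772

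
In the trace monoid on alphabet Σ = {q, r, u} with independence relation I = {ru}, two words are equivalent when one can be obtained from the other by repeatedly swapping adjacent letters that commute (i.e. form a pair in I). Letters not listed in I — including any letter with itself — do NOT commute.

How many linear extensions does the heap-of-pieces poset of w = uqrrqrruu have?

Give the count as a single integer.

6

piece 0:u — minimal
piece 1:q rests on {0:u}
piece 2:r rests on {1:q}
piece 3:r rests on {2:r}
piece 4:q rests on {3:r}
piece 5:r rests on {4:q}
piece 6:r rests on {5:r}
piece 7:u rests on {4:q}
piece 8:u rests on {7:u}
minimal pieces: {0:u}
ways to finish when only these pieces remain (= sum over removing one remaining piece with nothing left below it):
  1 left: {6}→1  {8}→1
  2 left: {5,6}→1  {6,8}→2  {7,8}→1
  3 left: {5,6,8}→3  {6,7,8}→3
  4 left: {5,6,7,8}→6
  5 left: {4,5,6,7,8}→6
  6 left: {3,4,5,6,7,8}→6
  7 left: {2,3,4,5,6,7,8}→6
  placing 0:u first → 6 extensions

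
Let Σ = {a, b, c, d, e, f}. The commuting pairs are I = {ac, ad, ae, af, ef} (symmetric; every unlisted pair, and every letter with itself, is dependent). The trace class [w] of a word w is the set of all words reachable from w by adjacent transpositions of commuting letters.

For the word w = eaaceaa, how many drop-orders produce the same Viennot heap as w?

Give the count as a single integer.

35

0(e) covers ∅
1(a) covers ∅
2(a) covers 1:a
3(c) covers 0:e
4(e) covers 3:c
5(a) covers 2:a
6(a) covers 5:a
floor of heap: 0:e, 1:a
completions by unplaced set U, small U first (add the entries for U minus each lowest piece of U):
  |U|=1: {4}:1  {6}:1
  |U|=2: {3,4}:1  {4,6}:2  {5,6}:1
  |U|=3: {0,3,4}:1  {2,5,6}:1  {3,4,6}:3  {4,5,6}:3
  |U|=4: {0,3,4,6}:4  {1,2,5,6}:1  {2,4,5,6}:4  {3,4,5,6}:6
  |U|=5: {0,3,4,5,6}:10  {1,2,4,5,6}:5  {2,3,4,5,6}:10
  start at 0(e): 15
  start at 1(a): 20
sum over floor = 35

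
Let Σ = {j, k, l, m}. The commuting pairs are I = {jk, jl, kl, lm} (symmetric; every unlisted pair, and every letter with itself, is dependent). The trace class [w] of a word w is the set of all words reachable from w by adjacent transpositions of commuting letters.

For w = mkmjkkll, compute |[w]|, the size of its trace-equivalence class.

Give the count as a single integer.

84

0(m) covers ∅
1(k) covers 0:m
2(m) covers 1:k
3(j) covers 2:m
4(k) covers 2:m
5(k) covers 4:k
6(l) covers ∅
7(l) covers 6:l
floor of heap: 0:m, 6:l
completions by unplaced set U, small U first (add the entries for U minus each lowest piece of U):
  |U|=1: {3}:1  {5}:1  {7}:1
  |U|=2: {3,5}:2  {3,7}:2  {4,5}:1  {5,7}:2  {6,7}:1
  |U|=3: {3,4,5}:3  {3,5,7}:6  {3,6,7}:3  {4,5,7}:3  {5,6,7}:3
  |U|=4: {2,3,4,5}:3  {3,4,5,7}:12  {3,5,6,7}:12  {4,5,6,7}:6
  |U|=5: {1,2,3,4,5}:3  {2,3,4,5,7}:15  {3,4,5,6,7}:30
  |U|=6: {0,1,2,3,4,5}:3  {1,2,3,4,5,7}:18  {2,3,4,5,6,7}:45
  start at 0(m): 63
  start at 6(l): 21
sum over floor = 84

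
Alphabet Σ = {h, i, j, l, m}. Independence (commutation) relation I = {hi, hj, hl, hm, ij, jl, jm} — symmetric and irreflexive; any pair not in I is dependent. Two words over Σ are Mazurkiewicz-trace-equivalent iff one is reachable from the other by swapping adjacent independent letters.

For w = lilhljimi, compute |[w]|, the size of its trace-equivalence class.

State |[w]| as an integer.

piece 0:l — minimal
piece 1:i rests on {0:l}
piece 2:l rests on {1:i}
piece 3:h — minimal
piece 4:l rests on {2:l}
piece 5:j — minimal
piece 6:i rests on {4:l}
piece 7:m rests on {6:i}
piece 8:i rests on {7:m}
minimal pieces: {0:l, 3:h, 5:j}
ways to finish when only these pieces remain (= sum over removing one remaining piece with nothing left below it):
  1 left: {3}→1  {5}→1  {8}→1
  2 left: {3,5}→2  {3,8}→2  {5,8}→2  {7,8}→1
  3 left: {3,5,8}→6  {3,7,8}→3  {5,7,8}→3  {6,7,8}→1
  4 left: {3,5,7,8}→12  {3,6,7,8}→4  {4,6,7,8}→1  {5,6,7,8}→4
  5 left: {2,4,6,7,8}→1  {3,4,6,7,8}→5  {3,5,6,7,8}→20  {4,5,6,7,8}→5
  6 left: {1,2,4,6,7,8}→1  {2,3,4,6,7,8}→6  {2,4,5,6,7,8}→6  {3,4,5,6,7,8}→30
  7 left: {0,1,2,4,6,7,8}→1  {1,2,3,4,6,7,8}→7  {1,2,4,5,6,7,8}→7  {2,3,4,5,6,7,8}→42
  placing 0:l first → 56 extensions
  placing 3:h first → 8 extensions
  placing 5:j first → 8 extensions
total linear extensions = 72

72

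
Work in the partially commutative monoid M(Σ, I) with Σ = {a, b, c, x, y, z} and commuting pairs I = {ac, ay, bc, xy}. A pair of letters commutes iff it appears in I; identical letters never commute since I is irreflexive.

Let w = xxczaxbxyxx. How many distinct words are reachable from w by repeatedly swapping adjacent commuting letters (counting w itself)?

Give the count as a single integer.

4

drop 0:x onto floor
drop 1:x onto {0:x}
drop 2:c onto {1:x}
drop 3:z onto {2:c}
drop 4:a onto {3:z}
drop 5:x onto {4:a}
drop 6:b onto {5:x}
drop 7:x onto {6:b}
drop 8:y onto {6:b}
drop 9:x onto {7:x}
drop 10:x onto {9:x}
ground layer = {0:x}
drop-orders for the pieces not yet dropped (sum over which currently-grounded one goes next):
  1 to go: {8} 1  {10} 1
  2 to go: {8,10} 2  {9,10} 1
  3 to go: {7,9,10} 1  {8,9,10} 3
  4 to go: {7,8,9,10} 4
  5 to go: {6,7,8,9,10} 4
  6 to go: {5,6,7,8,9,10} 4
  7 to go: {4,5,6,7,8,9,10} 4
  8 to go: {3,4,5,6,7,8,9,10} 4
  9 to go: {2,3,4,5,6,7,8,9,10} 4
  if 0:x drops first: 4 orders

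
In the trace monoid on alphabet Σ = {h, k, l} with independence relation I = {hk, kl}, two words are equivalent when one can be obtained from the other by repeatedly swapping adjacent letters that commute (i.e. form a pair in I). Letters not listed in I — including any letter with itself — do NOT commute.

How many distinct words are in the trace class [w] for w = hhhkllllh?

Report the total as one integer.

9

0(h) covers ∅
1(h) covers 0:h
2(h) covers 1:h
3(k) covers ∅
4(l) covers 2:h
5(l) covers 4:l
6(l) covers 5:l
7(l) covers 6:l
8(h) covers 7:l
floor of heap: 0:h, 3:k
completions by unplaced set U, small U first (add the entries for U minus each lowest piece of U):
  |U|=1: {3}:1  {8}:1
  |U|=2: {3,8}:2  {7,8}:1
  |U|=3: {3,7,8}:3  {6,7,8}:1
  |U|=4: {3,6,7,8}:4  {5,6,7,8}:1
  |U|=5: {3,5,6,7,8}:5  {4,5,6,7,8}:1
  |U|=6: {2,4,5,6,7,8}:1  {3,4,5,6,7,8}:6
  |U|=7: {1,2,4,5,6,7,8}:1  {2,3,4,5,6,7,8}:7
  start at 0(h): 8
  start at 3(k): 1
sum over floor = 9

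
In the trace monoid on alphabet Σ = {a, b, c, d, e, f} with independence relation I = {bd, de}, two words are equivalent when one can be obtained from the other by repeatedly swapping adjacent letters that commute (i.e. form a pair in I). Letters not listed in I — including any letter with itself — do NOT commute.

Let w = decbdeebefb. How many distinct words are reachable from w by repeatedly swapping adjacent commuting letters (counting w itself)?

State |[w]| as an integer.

12

piece 0:d — minimal
piece 1:e — minimal
piece 2:c rests on {0:d, 1:e}
piece 3:b rests on {2:c}
piece 4:d rests on {2:c}
piece 5:e rests on {3:b}
piece 6:e rests on {5:e}
piece 7:b rests on {6:e}
piece 8:e rests on {7:b}
piece 9:f rests on {4:d, 8:e}
piece 10:b rests on {9:f}
minimal pieces: {0:d, 1:e}
ways to finish when only these pieces remain (= sum over removing one remaining piece with nothing left below it):
  1 left: {10}→1
  2 left: {9,10}→1
  3 left: {4,9,10}→1  {8,9,10}→1
  4 left: {4,8,9,10}→2  {7,8,9,10}→1
  5 left: {4,7,8,9,10}→3  {6,7,8,9,10}→1
  6 left: {4,6,7,8,9,10}→4  {5,6,7,8,9,10}→1
  7 left: {3,5,6,7,8,9,10}→1  {4,5,6,7,8,9,10}→5
  8 left: {3,4,5,6,7,8,9,10}→6
  9 left: {2,3,4,5,6,7,8,9,10}→6
  placing 0:d first → 6 extensions
  placing 1:e first → 6 extensions
total linear extensions = 12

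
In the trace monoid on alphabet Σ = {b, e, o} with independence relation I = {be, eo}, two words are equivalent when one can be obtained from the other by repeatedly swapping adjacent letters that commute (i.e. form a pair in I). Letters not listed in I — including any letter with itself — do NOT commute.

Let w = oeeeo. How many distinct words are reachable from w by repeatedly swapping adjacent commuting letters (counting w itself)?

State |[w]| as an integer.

10

piece 0:o — minimal
piece 1:e — minimal
piece 2:e rests on {1:e}
piece 3:e rests on {2:e}
piece 4:o rests on {0:o}
minimal pieces: {0:o, 1:e}
ways to finish when only these pieces remain (= sum over removing one remaining piece with nothing left below it):
  1 left: {3}→1  {4}→1
  2 left: {0,4}→1  {2,3}→1  {3,4}→2
  3 left: {0,3,4}→3  {1,2,3}→1  {2,3,4}→3
  placing 0:o first → 4 extensions
  placing 1:e first → 6 extensions
total linear extensions = 10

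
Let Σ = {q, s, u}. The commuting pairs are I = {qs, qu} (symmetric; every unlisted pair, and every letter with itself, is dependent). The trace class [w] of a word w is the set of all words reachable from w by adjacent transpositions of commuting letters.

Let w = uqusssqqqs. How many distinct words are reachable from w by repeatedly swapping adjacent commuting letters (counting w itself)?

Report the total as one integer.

#0=u has no predecessor
#1=q has no predecessor
#2=u depends on [0:u]
#3=s depends on [2:u]
#4=s depends on [3:s]
#5=s depends on [4:s]
#6=q depends on [1:q]
#7=q depends on [6:q]
#8=q depends on [7:q]
#9=s depends on [5:s]
sources: [0:u, 1:q]
N(rest) = Σ N(rest − s) over sources s of rest; N(one piece) = 1:
  size 1 → [8]=1  [9]=1
  size 2 → [5,9]=1  [7,8]=1  [8,9]=2
  size 3 → [4,5,9]=1  [5,8,9]=3  [6,7,8]=1  [7,8,9]=3
  size 4 → [1,6,7,8]=1  [3,4,5,9]=1  [4,5,8,9]=4  [5,7,8,9]=6  [6,7,8,9]=4
  size 5 → [1,6,7,8,9]=5  [2,3,4,5,9]=1  [3,4,5,8,9]=5  [4,5,7,8,9]=10  [5,6,7,8,9]=10
  size 6 → [0,2,3,4,5,9]=1  [1,5,6,7,8,9]=15  [2,3,4,5,8,9]=6  [3,4,5,7,8,9]=15  [4,5,6,7,8,9]=20
  size 7 → [0,2,3,4,5,8,9]=7  [1,4,5,6,7,8,9]=35  [2,3,4,5,7,8,9]=21  [3,4,5,6,7,8,9]=35
  size 8 → [0,2,3,4,5,7,8,9]=28  [1,3,4,5,6,7,8,9]=70  [2,3,4,5,6,7,8,9]=56
  first=0(u) contributes 126
  first=1(q) contributes 84
|[w]| = 210

210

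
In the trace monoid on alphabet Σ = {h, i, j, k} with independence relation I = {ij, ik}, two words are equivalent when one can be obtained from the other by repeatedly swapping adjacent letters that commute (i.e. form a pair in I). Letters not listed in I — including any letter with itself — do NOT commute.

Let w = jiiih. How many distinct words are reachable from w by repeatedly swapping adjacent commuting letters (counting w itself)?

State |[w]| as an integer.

#0=j has no predecessor
#1=i has no predecessor
#2=i depends on [1:i]
#3=i depends on [2:i]
#4=h depends on [0:j, 3:i]
sources: [0:j, 1:i]
N(rest) = Σ N(rest − s) over sources s of rest; N(one piece) = 1:
  size 1 → [4]=1
  size 2 → [0,4]=1  [3,4]=1
  size 3 → [0,3,4]=2  [2,3,4]=1
  first=0(j) contributes 1
  first=1(i) contributes 3
|[w]| = 4

4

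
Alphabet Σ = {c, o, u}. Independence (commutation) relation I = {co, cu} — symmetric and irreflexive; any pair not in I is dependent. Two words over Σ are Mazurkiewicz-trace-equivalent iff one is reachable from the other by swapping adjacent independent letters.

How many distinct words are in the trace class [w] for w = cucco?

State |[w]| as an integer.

10

0(c) covers ∅
1(u) covers ∅
2(c) covers 0:c
3(c) covers 2:c
4(o) covers 1:u
floor of heap: 0:c, 1:u
completions by unplaced set U, small U first (add the entries for U minus each lowest piece of U):
  |U|=1: {3}:1  {4}:1
  |U|=2: {1,4}:1  {2,3}:1  {3,4}:2
  |U|=3: {0,2,3}:1  {1,3,4}:3  {2,3,4}:3
  start at 0(c): 6
  start at 1(u): 4
sum over floor = 10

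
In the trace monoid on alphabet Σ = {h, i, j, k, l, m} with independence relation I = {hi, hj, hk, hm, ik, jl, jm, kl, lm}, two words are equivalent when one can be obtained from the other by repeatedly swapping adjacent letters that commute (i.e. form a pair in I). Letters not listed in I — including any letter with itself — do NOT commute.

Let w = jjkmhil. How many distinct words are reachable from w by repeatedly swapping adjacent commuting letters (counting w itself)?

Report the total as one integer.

#0=j has no predecessor
#1=j depends on [0:j]
#2=k depends on [1:j]
#3=m depends on [2:k]
#4=h has no predecessor
#5=i depends on [3:m]
#6=l depends on [4:h, 5:i]
sources: [0:j, 4:h]
N(rest) = Σ N(rest − s) over sources s of rest; N(one piece) = 1:
  size 1 → [6]=1
  size 2 → [4,6]=1  [5,6]=1
  size 3 → [3,5,6]=1  [4,5,6]=2
  size 4 → [2,3,5,6]=1  [3,4,5,6]=3
  size 5 → [1,2,3,5,6]=1  [2,3,4,5,6]=4
  first=0(j) contributes 5
  first=4(h) contributes 1
|[w]| = 6

6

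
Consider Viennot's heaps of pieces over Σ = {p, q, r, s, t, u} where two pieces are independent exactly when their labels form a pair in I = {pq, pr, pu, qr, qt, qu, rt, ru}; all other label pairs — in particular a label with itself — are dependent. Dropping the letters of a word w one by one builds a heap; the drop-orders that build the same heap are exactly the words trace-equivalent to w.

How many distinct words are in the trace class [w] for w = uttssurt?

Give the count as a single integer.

piece 0:u — minimal
piece 1:t rests on {0:u}
piece 2:t rests on {1:t}
piece 3:s rests on {2:t}
piece 4:s rests on {3:s}
piece 5:u rests on {4:s}
piece 6:r rests on {4:s}
piece 7:t rests on {5:u}
minimal pieces: {0:u}
ways to finish when only these pieces remain (= sum over removing one remaining piece with nothing left below it):
  1 left: {6}→1  {7}→1
  2 left: {5,7}→1  {6,7}→2
  3 left: {5,6,7}→3
  4 left: {4,5,6,7}→3
  5 left: {3,4,5,6,7}→3
  6 left: {2,3,4,5,6,7}→3
  placing 0:u first → 3 extensions

3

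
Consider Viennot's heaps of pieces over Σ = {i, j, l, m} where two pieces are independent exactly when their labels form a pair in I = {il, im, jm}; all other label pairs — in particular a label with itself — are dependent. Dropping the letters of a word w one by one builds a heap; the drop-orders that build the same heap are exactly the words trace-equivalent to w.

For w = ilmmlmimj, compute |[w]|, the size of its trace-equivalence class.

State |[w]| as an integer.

0(i) covers ∅
1(l) covers ∅
2(m) covers 1:l
3(m) covers 2:m
4(l) covers 3:m
5(m) covers 4:l
6(i) covers 0:i
7(m) covers 5:m
8(j) covers 4:l, 6:i
floor of heap: 0:i, 1:l
completions by unplaced set U, small U first (add the entries for U minus each lowest piece of U):
  |U|=1: {7}:1  {8}:1
  |U|=2: {5,7}:1  {6,8}:1  {7,8}:2
  |U|=3: {0,6,8}:1  {5,7,8}:3  {6,7,8}:3
  |U|=4: {0,6,7,8}:4  {4,5,7,8}:3  {5,6,7,8}:6
  |U|=5: {0,5,6,7,8}:10  {3,4,5,7,8}:3  {4,5,6,7,8}:9
  |U|=6: {0,4,5,6,7,8}:19  {2,3,4,5,7,8}:3  {3,4,5,6,7,8}:12
  |U|=7: {0,3,4,5,6,7,8}:31  {1,2,3,4,5,7,8}:3  {2,3,4,5,6,7,8}:15
  start at 0(i): 18
  start at 1(l): 46
sum over floor = 64

64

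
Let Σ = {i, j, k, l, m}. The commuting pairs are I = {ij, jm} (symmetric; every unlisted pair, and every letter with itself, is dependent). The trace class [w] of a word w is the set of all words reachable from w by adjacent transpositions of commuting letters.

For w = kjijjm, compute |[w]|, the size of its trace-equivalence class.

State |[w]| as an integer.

10

drop 0:k onto floor
drop 1:j onto {0:k}
drop 2:i onto {0:k}
drop 3:j onto {1:j}
drop 4:j onto {3:j}
drop 5:m onto {2:i}
ground layer = {0:k}
drop-orders for the pieces not yet dropped (sum over which currently-grounded one goes next):
  1 to go: {4} 1  {5} 1
  2 to go: {2,5} 1  {3,4} 1  {4,5} 2
  3 to go: {1,3,4} 1  {2,4,5} 3  {3,4,5} 3
  4 to go: {1,3,4,5} 4  {2,3,4,5} 6
  if 0:k drops first: 10 orders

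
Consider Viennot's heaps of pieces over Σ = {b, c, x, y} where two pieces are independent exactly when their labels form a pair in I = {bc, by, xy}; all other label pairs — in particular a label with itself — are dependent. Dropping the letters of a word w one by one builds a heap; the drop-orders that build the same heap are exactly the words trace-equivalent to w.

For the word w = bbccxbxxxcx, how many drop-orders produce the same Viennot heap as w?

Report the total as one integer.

#0=b has no predecessor
#1=b depends on [0:b]
#2=c has no predecessor
#3=c depends on [2:c]
#4=x depends on [1:b, 3:c]
#5=b depends on [4:x]
#6=x depends on [5:b]
#7=x depends on [6:x]
#8=x depends on [7:x]
#9=c depends on [8:x]
#10=x depends on [9:c]
sources: [0:b, 2:c]
N(rest) = Σ N(rest − s) over sources s of rest; N(one piece) = 1:
  size 1 → [10]=1
  size 2 → [9,10]=1
  size 3 → [8,9,10]=1
  size 4 → [7,8,9,10]=1
  size 5 → [6,7,8,9,10]=1
  size 6 → [5,6,7,8,9,10]=1
  size 7 → [4,5,6,7,8,9,10]=1
  size 8 → [1,4,5,6,7,8,9,10]=1  [3,4,5,6,7,8,9,10]=1
  size 9 → [0,1,4,5,6,7,8,9,10]=1  [1,3,4,5,6,7,8,9,10]=2  [2,3,4,5,6,7,8,9,10]=1
  first=0(b) contributes 3
  first=2(c) contributes 3
|[w]| = 6

6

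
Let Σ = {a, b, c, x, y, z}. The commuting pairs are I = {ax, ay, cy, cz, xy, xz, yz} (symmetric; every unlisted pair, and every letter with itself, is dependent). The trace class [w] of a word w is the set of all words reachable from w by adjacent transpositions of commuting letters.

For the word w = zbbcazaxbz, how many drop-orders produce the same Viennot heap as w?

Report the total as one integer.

4

#0=z has no predecessor
#1=b depends on [0:z]
#2=b depends on [1:b]
#3=c depends on [2:b]
#4=a depends on [3:c]
#5=z depends on [4:a]
#6=a depends on [5:z]
#7=x depends on [3:c]
#8=b depends on [6:a, 7:x]
#9=z depends on [8:b]
sources: [0:z]
N(rest) = Σ N(rest − s) over sources s of rest; N(one piece) = 1:
  size 1 → [9]=1
  size 2 → [8,9]=1
  size 3 → [6,8,9]=1  [7,8,9]=1
  size 4 → [5,6,8,9]=1  [6,7,8,9]=2
  size 5 → [4,5,6,8,9]=1  [5,6,7,8,9]=3
  size 6 → [4,5,6,7,8,9]=4
  size 7 → [3,4,5,6,7,8,9]=4
  size 8 → [2,3,4,5,6,7,8,9]=4
  first=0(z) contributes 4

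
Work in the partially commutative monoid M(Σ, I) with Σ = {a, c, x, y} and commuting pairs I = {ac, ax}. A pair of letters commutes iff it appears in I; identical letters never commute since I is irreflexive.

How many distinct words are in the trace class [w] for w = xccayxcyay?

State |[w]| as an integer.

drop 0:x onto floor
drop 1:c onto {0:x}
drop 2:c onto {1:c}
drop 3:a onto floor
drop 4:y onto {2:c, 3:a}
drop 5:x onto {4:y}
drop 6:c onto {5:x}
drop 7:y onto {6:c}
drop 8:a onto {7:y}
drop 9:y onto {8:a}
ground layer = {0:x, 3:a}
drop-orders for the pieces not yet dropped (sum over which currently-grounded one goes next):
  1 to go: {9} 1
  2 to go: {8,9} 1
  3 to go: {7,8,9} 1
  4 to go: {6,7,8,9} 1
  5 to go: {5,6,7,8,9} 1
  6 to go: {4,5,6,7,8,9} 1
  7 to go: {2,4,5,6,7,8,9} 1  {3,4,5,6,7,8,9} 1
  8 to go: {1,2,4,5,6,7,8,9} 1  {2,3,4,5,6,7,8,9} 2
  if 0:x drops first: 3 orders
  if 3:a drops first: 1 orders
heap linearizations: 4

4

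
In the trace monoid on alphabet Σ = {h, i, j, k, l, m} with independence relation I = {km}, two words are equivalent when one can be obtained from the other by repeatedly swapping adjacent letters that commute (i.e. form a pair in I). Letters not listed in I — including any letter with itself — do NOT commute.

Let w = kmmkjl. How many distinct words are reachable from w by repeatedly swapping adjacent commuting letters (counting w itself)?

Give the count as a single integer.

piece 0:k — minimal
piece 1:m — minimal
piece 2:m rests on {1:m}
piece 3:k rests on {0:k}
piece 4:j rests on {2:m, 3:k}
piece 5:l rests on {4:j}
minimal pieces: {0:k, 1:m}
ways to finish when only these pieces remain (= sum over removing one remaining piece with nothing left below it):
  1 left: {5}→1
  2 left: {4,5}→1
  3 left: {2,4,5}→1  {3,4,5}→1
  4 left: {0,3,4,5}→1  {1,2,4,5}→1  {2,3,4,5}→2
  placing 0:k first → 3 extensions
  placing 1:m first → 3 extensions
total linear extensions = 6

6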